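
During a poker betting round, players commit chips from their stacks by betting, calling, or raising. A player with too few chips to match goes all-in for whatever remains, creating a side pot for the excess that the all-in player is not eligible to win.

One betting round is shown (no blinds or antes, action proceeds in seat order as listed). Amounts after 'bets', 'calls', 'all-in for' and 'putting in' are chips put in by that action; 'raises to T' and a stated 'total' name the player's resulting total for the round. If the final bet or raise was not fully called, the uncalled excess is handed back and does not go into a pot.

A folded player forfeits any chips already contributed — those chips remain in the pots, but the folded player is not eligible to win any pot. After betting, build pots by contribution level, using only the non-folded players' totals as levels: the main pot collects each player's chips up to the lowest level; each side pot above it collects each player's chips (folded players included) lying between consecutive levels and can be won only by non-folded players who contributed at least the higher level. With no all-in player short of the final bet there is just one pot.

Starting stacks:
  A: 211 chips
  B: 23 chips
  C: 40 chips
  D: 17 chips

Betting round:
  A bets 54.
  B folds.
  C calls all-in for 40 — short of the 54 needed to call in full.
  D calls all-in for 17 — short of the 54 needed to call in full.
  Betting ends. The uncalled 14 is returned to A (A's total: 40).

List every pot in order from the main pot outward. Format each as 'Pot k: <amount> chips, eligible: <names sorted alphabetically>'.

Contributions (after 14 returned to A): A=40, C=40, D=17
Folded: B
Pot levels (distinct totals of non-folded players): 17, 40
Layer 1-17: 17 each from A, C, D = 17*3 = 51 chips; eligible A, C, D
Layer 18-40: 23 each from A, C = 23*2 = 46 chips; eligible A, C

Pot 1: 51 chips, eligible: A, C, D
Pot 2: 46 chips, eligible: A, C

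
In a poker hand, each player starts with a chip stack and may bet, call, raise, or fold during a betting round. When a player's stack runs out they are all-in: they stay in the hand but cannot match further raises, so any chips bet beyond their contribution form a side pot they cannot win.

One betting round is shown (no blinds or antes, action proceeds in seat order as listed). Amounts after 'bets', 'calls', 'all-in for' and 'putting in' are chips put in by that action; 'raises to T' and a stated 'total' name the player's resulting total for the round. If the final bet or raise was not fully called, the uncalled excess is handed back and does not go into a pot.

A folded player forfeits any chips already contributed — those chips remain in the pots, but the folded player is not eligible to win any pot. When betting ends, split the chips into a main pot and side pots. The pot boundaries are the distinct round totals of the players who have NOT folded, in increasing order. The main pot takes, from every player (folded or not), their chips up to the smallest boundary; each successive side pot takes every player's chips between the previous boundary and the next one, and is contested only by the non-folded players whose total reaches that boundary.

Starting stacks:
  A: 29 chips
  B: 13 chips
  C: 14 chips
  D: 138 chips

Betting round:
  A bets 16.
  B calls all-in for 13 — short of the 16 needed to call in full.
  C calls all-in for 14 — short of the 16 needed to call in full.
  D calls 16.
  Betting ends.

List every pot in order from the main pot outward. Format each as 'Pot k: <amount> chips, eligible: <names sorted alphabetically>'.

Pot 1: 52 chips, eligible: A, B, C, D
Pot 2: 3 chips, eligible: A, C, D
Pot 3: 4 chips, eligible: A, D

Derivation:
Contributions: A=16, B=13, C=14, D=16
Pot levels (distinct totals of non-folded players): 13, 14, 16
Layer 1-13: 13 each from A, B, C, D = 13*4 = 52 chips; eligible A, B, C, D
Layer 14-14: 1 each from A, C, D = 1*3 = 3 chips; eligible A, C, D
Layer 15-16: 2 each from A, D = 2*2 = 4 chips; eligible A, D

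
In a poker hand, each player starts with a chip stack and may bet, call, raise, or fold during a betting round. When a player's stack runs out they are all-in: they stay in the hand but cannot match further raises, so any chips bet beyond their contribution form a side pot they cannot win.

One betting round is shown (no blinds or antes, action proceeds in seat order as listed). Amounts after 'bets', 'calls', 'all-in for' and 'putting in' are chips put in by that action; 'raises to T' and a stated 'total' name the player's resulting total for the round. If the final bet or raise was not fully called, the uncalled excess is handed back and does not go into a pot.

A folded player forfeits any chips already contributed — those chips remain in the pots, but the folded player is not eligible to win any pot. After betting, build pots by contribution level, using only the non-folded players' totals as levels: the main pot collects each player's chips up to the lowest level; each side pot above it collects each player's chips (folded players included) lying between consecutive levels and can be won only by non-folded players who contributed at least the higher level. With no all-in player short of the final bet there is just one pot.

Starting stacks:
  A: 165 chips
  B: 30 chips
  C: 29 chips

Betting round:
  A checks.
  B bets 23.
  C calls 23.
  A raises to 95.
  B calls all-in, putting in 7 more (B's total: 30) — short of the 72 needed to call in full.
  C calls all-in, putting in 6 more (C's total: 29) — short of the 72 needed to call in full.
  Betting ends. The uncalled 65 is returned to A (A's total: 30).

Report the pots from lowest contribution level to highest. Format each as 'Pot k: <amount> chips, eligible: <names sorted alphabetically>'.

Contributions (after 65 returned to A): A=30, B=30, C=29
Pot levels (distinct totals of non-folded players): 29, 30
Layer 1-29: 29 each from A, B, C = 29*3 = 87 chips; eligible A, B, C
Layer 30-30: 1 each from A, B = 1*2 = 2 chips; eligible A, B

Pot 1: 87 chips, eligible: A, B, C
Pot 2: 2 chips, eligible: A, B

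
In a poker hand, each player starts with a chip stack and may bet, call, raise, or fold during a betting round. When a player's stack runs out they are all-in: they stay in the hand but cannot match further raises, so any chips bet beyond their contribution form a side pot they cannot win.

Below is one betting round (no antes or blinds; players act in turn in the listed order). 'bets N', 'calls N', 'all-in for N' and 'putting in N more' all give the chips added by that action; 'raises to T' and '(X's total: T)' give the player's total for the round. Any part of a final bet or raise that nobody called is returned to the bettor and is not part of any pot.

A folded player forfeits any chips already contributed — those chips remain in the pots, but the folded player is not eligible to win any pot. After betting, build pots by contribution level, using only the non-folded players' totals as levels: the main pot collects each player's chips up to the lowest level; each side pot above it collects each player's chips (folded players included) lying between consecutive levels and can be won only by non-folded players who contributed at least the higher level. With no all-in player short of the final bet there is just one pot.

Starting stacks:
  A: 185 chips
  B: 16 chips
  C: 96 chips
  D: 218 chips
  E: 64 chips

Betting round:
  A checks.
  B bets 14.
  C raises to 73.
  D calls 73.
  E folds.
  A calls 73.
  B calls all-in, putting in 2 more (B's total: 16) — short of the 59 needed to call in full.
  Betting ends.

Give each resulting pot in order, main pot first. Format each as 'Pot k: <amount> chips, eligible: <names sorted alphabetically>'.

Contributions: A=73, B=16, C=73, D=73
Folded: E
Pot levels (distinct totals of non-folded players): 16, 73
Layer 1-16: 16 each from A, B, C, D = 16*4 = 64 chips; eligible A, B, C, D
Layer 17-73: 57 each from A, C, D = 57*3 = 171 chips; eligible A, C, D

Pot 1: 64 chips, eligible: A, B, C, D
Pot 2: 171 chips, eligible: A, C, D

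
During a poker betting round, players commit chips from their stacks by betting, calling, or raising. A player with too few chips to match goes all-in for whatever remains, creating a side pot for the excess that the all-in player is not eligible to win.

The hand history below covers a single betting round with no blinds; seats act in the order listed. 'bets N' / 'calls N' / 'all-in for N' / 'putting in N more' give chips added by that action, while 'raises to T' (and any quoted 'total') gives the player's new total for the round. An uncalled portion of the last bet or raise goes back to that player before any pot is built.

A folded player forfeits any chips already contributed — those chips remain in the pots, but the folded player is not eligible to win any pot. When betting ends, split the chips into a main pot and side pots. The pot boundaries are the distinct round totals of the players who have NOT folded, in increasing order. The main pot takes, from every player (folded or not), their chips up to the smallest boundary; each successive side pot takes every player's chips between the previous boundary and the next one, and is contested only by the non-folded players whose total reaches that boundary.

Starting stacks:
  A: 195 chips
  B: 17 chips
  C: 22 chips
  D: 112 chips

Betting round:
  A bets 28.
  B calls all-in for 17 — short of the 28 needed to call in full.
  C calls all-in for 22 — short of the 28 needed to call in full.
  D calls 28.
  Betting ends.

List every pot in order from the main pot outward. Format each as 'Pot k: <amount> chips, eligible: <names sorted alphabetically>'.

Contributions: A=28, B=17, C=22, D=28
Pot levels (distinct totals of non-folded players): 17, 22, 28
Layer 1-17: 17 each from A, B, C, D = 17*4 = 68 chips; eligible A, B, C, D
Layer 18-22: 5 each from A, C, D = 5*3 = 15 chips; eligible A, C, D
Layer 23-28: 6 each from A, D = 6*2 = 12 chips; eligible A, D

Pot 1: 68 chips, eligible: A, B, C, D
Pot 2: 15 chips, eligible: A, C, D
Pot 3: 12 chips, eligible: A, D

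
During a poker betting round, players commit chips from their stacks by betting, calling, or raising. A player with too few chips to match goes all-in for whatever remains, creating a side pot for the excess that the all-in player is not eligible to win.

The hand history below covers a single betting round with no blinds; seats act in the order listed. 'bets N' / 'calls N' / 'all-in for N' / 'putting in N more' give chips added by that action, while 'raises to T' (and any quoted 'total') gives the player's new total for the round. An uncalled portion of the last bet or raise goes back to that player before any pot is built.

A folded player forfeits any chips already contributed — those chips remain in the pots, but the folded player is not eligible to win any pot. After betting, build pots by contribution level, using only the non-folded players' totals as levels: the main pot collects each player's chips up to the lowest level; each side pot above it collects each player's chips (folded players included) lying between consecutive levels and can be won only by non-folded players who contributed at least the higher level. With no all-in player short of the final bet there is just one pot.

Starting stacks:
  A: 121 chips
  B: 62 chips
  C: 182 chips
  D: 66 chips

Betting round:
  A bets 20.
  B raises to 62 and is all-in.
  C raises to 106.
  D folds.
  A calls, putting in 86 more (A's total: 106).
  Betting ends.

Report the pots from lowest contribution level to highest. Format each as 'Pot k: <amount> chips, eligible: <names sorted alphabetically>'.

Pot 1: 186 chips, eligible: A, B, C
Pot 2: 88 chips, eligible: A, C

Derivation:
Contributions: A=106, B=62, C=106
Folded: D
Pot levels (distinct totals of non-folded players): 62, 106
Layer 1-62: 62 each from A, B, C = 62*3 = 186 chips; eligible A, B, C
Layer 63-106: 44 each from A, C = 44*2 = 88 chips; eligible A, C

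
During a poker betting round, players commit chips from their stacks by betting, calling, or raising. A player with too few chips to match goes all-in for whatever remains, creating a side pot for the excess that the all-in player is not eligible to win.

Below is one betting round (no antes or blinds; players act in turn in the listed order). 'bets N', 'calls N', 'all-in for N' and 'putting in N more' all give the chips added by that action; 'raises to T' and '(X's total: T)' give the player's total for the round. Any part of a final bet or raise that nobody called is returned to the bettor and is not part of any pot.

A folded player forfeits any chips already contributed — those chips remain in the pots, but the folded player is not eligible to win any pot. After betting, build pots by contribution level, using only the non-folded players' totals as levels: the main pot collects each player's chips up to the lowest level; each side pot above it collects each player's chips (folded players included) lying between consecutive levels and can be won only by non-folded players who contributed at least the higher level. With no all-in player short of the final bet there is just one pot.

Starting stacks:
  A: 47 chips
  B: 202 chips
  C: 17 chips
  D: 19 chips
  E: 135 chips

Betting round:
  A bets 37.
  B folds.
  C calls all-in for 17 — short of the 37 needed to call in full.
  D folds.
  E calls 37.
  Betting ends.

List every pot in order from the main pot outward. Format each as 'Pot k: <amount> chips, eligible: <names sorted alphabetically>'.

Contributions: A=37, C=17, E=37
Folded: B, D
Pot levels (distinct totals of non-folded players): 17, 37
Layer 1-17: 17 each from A, C, E = 17*3 = 51 chips; eligible A, C, E
Layer 18-37: 20 each from A, E = 20*2 = 40 chips; eligible A, E

Pot 1: 51 chips, eligible: A, C, E
Pot 2: 40 chips, eligible: A, E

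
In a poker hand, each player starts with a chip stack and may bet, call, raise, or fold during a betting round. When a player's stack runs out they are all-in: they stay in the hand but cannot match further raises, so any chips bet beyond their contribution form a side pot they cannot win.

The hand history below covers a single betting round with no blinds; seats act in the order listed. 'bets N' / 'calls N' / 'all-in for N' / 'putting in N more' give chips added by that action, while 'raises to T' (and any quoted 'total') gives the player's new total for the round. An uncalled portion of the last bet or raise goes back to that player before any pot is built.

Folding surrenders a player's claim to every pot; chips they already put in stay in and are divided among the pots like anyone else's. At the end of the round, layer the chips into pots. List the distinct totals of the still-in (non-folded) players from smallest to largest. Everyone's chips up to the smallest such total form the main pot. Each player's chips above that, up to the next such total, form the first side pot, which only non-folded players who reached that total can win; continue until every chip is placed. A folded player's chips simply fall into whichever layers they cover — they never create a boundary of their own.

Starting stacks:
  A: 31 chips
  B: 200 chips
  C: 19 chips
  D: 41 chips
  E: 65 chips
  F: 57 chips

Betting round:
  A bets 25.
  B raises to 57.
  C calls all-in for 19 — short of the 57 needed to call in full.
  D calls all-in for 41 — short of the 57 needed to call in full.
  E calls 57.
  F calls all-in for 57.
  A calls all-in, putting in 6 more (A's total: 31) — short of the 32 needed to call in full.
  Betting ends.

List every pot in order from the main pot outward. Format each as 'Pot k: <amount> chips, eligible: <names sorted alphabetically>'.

Pot 1: 114 chips, eligible: A, B, C, D, E, F
Pot 2: 60 chips, eligible: A, B, D, E, F
Pot 3: 40 chips, eligible: B, D, E, F
Pot 4: 48 chips, eligible: B, E, F

Derivation:
Contributions: A=31, B=57, C=19, D=41, E=57, F=57
Pot levels (distinct totals of non-folded players): 19, 31, 41, 57
Layer 1-19: 19 each from A, B, C, D, E, F = 19*6 = 114 chips; eligible A, B, C, D, E, F
Layer 20-31: 12 each from A, B, D, E, F = 12*5 = 60 chips; eligible A, B, D, E, F
Layer 32-41: 10 each from B, D, E, F = 10*4 = 40 chips; eligible B, D, E, F
Layer 42-57: 16 each from B, E, F = 16*3 = 48 chips; eligible B, E, F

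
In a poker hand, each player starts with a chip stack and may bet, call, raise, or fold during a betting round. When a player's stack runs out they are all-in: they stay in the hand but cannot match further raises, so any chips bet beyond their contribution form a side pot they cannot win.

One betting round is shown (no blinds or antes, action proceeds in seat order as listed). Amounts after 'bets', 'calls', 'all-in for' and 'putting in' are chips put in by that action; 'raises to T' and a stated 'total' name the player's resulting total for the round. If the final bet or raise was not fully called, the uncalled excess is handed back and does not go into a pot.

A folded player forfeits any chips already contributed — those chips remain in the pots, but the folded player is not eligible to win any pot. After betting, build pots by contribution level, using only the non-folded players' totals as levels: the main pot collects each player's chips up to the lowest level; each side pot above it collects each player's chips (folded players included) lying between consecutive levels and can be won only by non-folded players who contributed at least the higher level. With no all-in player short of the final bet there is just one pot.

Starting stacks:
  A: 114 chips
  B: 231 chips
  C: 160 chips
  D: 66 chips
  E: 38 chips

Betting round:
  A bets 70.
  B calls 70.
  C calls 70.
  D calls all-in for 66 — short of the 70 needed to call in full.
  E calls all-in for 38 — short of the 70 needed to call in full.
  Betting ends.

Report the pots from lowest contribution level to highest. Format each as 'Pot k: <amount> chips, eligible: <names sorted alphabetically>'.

Pot 1: 190 chips, eligible: A, B, C, D, E
Pot 2: 112 chips, eligible: A, B, C, D
Pot 3: 12 chips, eligible: A, B, C

Derivation:
Contributions: A=70, B=70, C=70, D=66, E=38
Pot levels (distinct totals of non-folded players): 38, 66, 70
Layer 1-38: 38 each from A, B, C, D, E = 38*5 = 190 chips; eligible A, B, C, D, E
Layer 39-66: 28 each from A, B, C, D = 28*4 = 112 chips; eligible A, B, C, D
Layer 67-70: 4 each from A, B, C = 4*3 = 12 chips; eligible A, B, C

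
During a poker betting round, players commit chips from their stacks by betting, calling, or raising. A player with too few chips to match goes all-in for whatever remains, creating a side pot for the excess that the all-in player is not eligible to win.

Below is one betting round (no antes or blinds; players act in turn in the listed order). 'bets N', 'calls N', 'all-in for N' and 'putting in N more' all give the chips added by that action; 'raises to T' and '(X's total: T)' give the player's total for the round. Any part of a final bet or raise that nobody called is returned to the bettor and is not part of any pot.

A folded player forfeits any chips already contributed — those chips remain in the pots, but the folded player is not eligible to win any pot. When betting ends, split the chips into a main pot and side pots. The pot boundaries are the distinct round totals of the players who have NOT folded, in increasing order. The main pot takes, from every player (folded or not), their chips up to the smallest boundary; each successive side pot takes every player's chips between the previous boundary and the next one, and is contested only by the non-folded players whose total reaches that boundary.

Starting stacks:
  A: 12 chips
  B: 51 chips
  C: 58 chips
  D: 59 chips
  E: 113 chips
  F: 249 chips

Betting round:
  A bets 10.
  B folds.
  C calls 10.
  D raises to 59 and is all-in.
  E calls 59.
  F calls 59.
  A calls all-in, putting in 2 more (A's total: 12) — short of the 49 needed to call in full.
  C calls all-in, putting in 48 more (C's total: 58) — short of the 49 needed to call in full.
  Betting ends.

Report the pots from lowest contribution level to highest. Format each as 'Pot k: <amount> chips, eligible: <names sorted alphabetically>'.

Contributions: A=12, C=58, D=59, E=59, F=59
Folded: B
Pot levels (distinct totals of non-folded players): 12, 58, 59
Layer 1-12: 12 each from A, C, D, E, F = 12*5 = 60 chips; eligible A, C, D, E, F
Layer 13-58: 46 each from C, D, E, F = 46*4 = 184 chips; eligible C, D, E, F
Layer 59-59: 1 each from D, E, F = 1*3 = 3 chips; eligible D, E, F

Pot 1: 60 chips, eligible: A, C, D, E, F
Pot 2: 184 chips, eligible: C, D, E, F
Pot 3: 3 chips, eligible: D, E, F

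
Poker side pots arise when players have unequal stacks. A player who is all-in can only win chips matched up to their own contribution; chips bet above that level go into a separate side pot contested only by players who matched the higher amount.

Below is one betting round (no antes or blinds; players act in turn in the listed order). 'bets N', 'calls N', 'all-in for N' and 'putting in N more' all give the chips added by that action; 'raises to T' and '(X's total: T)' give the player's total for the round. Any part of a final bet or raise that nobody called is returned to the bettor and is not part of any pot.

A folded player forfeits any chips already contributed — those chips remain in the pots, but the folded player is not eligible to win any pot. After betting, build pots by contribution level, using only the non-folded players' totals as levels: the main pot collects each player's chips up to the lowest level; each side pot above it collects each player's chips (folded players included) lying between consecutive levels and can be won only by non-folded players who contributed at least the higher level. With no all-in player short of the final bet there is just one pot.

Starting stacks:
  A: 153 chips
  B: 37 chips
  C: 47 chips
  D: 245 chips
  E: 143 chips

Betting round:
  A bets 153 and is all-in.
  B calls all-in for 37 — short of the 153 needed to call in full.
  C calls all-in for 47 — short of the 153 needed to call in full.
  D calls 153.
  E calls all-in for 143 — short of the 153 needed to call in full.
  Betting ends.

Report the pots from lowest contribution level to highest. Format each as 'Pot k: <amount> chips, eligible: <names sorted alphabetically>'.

Pot 1: 185 chips, eligible: A, B, C, D, E
Pot 2: 40 chips, eligible: A, C, D, E
Pot 3: 288 chips, eligible: A, D, E
Pot 4: 20 chips, eligible: A, D

Derivation:
Contributions: A=153, B=37, C=47, D=153, E=143
Pot levels (distinct totals of non-folded players): 37, 47, 143, 153
Layer 1-37: 37 each from A, B, C, D, E = 37*5 = 185 chips; eligible A, B, C, D, E
Layer 38-47: 10 each from A, C, D, E = 10*4 = 40 chips; eligible A, C, D, E
Layer 48-143: 96 each from A, D, E = 96*3 = 288 chips; eligible A, D, E
Layer 144-153: 10 each from A, D = 10*2 = 20 chips; eligible A, D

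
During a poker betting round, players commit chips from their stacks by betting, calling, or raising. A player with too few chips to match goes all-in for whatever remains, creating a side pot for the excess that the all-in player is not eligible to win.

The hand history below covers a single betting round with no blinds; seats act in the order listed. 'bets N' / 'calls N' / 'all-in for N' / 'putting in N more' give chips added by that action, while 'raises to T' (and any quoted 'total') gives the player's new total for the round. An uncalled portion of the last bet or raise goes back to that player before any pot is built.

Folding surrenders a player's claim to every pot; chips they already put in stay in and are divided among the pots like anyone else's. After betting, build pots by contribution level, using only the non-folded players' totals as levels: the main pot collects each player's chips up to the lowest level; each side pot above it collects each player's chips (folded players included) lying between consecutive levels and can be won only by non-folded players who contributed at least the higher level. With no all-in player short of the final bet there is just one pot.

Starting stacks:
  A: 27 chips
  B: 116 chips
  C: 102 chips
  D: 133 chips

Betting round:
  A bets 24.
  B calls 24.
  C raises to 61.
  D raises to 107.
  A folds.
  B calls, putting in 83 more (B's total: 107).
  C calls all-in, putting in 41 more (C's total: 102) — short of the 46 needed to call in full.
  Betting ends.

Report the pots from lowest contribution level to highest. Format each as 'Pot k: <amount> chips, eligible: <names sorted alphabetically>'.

Pot 1: 330 chips, eligible: B, C, D
Pot 2: 10 chips, eligible: B, D

Derivation:
Contributions: A=24, B=107, C=102, D=107
Folded: A
Pot levels (distinct totals of non-folded players): 102, 107
Layer 1-102: A 24 + B 102 + C 102 + D 102 = 330 chips; eligible B, C, D
Layer 103-107: 5 each from B, D = 5*2 = 10 chips; eligible B, D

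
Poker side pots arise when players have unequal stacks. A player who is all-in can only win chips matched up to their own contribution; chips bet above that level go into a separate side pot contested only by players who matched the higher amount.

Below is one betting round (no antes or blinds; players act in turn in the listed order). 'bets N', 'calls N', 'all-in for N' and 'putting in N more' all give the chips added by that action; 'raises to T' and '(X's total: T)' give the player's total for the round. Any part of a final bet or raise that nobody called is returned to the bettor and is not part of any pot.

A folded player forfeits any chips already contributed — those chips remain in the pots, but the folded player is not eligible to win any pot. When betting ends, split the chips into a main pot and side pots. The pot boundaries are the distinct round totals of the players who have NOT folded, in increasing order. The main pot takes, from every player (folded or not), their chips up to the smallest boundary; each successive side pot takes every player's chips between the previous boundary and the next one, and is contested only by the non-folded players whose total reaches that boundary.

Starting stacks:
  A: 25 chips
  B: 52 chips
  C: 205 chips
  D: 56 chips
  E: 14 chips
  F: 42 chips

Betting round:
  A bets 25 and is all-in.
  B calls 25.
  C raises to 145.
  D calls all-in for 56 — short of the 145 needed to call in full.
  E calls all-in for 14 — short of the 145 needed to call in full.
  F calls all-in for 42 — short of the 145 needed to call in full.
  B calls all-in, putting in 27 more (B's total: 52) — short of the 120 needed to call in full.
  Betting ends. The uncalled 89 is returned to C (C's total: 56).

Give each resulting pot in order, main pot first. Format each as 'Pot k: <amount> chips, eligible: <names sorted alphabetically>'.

Pot 1: 84 chips, eligible: A, B, C, D, E, F
Pot 2: 55 chips, eligible: A, B, C, D, F
Pot 3: 68 chips, eligible: B, C, D, F
Pot 4: 30 chips, eligible: B, C, D
Pot 5: 8 chips, eligible: C, D

Derivation:
Contributions (after 89 returned to C): A=25, B=52, C=56, D=56, E=14, F=42
Pot levels (distinct totals of non-folded players): 14, 25, 42, 52, 56
Layer 1-14: 14 each from A, B, C, D, E, F = 14*6 = 84 chips; eligible A, B, C, D, E, F
Layer 15-25: 11 each from A, B, C, D, F = 11*5 = 55 chips; eligible A, B, C, D, F
Layer 26-42: 17 each from B, C, D, F = 17*4 = 68 chips; eligible B, C, D, F
Layer 43-52: 10 each from B, C, D = 10*3 = 30 chips; eligible B, C, D
Layer 53-56: 4 each from C, D = 4*2 = 8 chips; eligible C, D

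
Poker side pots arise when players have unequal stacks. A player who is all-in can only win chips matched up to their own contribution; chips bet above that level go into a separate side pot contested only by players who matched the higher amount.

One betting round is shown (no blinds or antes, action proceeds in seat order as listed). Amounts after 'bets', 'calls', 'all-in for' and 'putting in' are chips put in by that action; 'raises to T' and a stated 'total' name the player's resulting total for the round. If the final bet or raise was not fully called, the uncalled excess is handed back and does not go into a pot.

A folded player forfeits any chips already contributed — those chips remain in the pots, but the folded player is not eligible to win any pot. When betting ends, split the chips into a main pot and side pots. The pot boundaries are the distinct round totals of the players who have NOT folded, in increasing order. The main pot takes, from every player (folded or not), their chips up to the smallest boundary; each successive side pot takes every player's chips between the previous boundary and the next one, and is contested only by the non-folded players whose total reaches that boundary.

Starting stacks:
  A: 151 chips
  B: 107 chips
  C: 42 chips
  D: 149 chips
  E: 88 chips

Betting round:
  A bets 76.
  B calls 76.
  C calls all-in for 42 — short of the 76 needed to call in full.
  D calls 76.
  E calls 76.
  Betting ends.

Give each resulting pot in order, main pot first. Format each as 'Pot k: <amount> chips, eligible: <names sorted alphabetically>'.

Contributions: A=76, B=76, C=42, D=76, E=76
Pot levels (distinct totals of non-folded players): 42, 76
Layer 1-42: 42 each from A, B, C, D, E = 42*5 = 210 chips; eligible A, B, C, D, E
Layer 43-76: 34 each from A, B, D, E = 34*4 = 136 chips; eligible A, B, D, E

Pot 1: 210 chips, eligible: A, B, C, D, E
Pot 2: 136 chips, eligible: A, B, D, E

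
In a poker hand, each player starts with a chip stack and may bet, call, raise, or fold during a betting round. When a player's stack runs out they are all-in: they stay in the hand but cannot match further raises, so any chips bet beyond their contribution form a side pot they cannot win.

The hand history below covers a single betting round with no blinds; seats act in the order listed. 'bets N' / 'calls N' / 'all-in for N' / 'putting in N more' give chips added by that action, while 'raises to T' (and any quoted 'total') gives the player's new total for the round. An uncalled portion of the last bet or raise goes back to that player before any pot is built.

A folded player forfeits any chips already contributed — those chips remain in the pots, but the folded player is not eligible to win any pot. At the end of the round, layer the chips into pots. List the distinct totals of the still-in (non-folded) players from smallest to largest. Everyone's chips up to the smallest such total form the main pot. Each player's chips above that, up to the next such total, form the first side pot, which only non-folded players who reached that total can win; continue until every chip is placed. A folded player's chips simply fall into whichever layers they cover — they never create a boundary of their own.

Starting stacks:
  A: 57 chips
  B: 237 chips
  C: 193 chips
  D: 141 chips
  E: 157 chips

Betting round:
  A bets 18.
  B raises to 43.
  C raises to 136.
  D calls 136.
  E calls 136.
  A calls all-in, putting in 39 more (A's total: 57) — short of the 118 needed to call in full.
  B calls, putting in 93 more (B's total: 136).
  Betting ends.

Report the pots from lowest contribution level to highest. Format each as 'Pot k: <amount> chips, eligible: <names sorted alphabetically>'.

Pot 1: 285 chips, eligible: A, B, C, D, E
Pot 2: 316 chips, eligible: B, C, D, E

Derivation:
Contributions: A=57, B=136, C=136, D=136, E=136
Pot levels (distinct totals of non-folded players): 57, 136
Layer 1-57: 57 each from A, B, C, D, E = 57*5 = 285 chips; eligible A, B, C, D, E
Layer 58-136: 79 each from B, C, D, E = 79*4 = 316 chips; eligible B, C, D, E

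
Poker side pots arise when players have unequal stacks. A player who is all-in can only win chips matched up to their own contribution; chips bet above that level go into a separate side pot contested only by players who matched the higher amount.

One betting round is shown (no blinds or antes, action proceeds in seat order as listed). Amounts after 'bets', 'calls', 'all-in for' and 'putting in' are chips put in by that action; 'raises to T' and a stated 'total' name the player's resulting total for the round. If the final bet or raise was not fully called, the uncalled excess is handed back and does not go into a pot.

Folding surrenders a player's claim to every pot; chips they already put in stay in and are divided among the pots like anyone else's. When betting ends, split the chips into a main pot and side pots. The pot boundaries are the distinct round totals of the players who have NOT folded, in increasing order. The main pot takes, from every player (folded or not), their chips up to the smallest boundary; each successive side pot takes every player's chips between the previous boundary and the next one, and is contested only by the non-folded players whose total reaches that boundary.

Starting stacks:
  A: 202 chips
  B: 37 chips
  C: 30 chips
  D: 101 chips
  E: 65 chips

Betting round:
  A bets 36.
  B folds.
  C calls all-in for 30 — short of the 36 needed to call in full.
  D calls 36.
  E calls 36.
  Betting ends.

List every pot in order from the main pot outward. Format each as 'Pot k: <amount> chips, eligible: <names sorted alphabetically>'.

Contributions: A=36, C=30, D=36, E=36
Folded: B
Pot levels (distinct totals of non-folded players): 30, 36
Layer 1-30: 30 each from A, C, D, E = 30*4 = 120 chips; eligible A, C, D, E
Layer 31-36: 6 each from A, D, E = 6*3 = 18 chips; eligible A, D, E

Pot 1: 120 chips, eligible: A, C, D, E
Pot 2: 18 chips, eligible: A, D, E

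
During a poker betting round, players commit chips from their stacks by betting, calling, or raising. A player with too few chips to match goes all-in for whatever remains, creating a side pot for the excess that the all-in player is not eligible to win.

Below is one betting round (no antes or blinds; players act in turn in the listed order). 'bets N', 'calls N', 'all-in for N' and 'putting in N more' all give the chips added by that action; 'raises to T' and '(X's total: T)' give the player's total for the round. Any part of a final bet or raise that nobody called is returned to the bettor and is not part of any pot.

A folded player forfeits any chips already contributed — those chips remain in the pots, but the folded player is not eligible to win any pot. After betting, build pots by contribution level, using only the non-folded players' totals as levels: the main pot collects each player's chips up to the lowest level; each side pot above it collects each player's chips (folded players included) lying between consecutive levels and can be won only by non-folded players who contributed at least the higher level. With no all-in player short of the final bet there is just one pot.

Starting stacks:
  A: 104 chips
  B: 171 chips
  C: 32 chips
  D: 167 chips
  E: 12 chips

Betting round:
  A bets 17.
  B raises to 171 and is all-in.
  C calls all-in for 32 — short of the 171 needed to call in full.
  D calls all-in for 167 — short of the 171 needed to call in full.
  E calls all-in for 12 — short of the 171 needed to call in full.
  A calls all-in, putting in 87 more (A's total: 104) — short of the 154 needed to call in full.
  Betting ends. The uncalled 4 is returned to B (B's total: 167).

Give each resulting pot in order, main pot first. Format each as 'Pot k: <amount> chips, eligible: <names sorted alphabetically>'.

Pot 1: 60 chips, eligible: A, B, C, D, E
Pot 2: 80 chips, eligible: A, B, C, D
Pot 3: 216 chips, eligible: A, B, D
Pot 4: 126 chips, eligible: B, D

Derivation:
Contributions (after 4 returned to B): A=104, B=167, C=32, D=167, E=12
Pot levels (distinct totals of non-folded players): 12, 32, 104, 167
Layer 1-12: 12 each from A, B, C, D, E = 12*5 = 60 chips; eligible A, B, C, D, E
Layer 13-32: 20 each from A, B, C, D = 20*4 = 80 chips; eligible A, B, C, D
Layer 33-104: 72 each from A, B, D = 72*3 = 216 chips; eligible A, B, D
Layer 105-167: 63 each from B, D = 63*2 = 126 chips; eligible B, D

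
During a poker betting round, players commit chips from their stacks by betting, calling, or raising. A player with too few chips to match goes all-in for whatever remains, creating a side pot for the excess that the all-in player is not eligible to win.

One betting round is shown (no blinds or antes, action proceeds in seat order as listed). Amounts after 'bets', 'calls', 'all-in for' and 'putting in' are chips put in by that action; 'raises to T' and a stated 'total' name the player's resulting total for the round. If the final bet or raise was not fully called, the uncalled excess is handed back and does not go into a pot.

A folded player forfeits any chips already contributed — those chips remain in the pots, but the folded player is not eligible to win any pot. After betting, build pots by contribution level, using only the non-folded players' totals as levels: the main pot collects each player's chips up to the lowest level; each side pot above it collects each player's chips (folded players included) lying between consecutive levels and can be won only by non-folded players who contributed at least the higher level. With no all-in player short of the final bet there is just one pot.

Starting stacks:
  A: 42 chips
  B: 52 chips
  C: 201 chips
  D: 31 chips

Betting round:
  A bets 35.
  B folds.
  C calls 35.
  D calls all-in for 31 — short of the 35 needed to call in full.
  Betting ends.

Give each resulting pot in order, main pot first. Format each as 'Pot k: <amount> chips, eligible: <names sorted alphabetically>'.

Pot 1: 93 chips, eligible: A, C, D
Pot 2: 8 chips, eligible: A, C

Derivation:
Contributions: A=35, C=35, D=31
Folded: B
Pot levels (distinct totals of non-folded players): 31, 35
Layer 1-31: 31 each from A, C, D = 31*3 = 93 chips; eligible A, C, D
Layer 32-35: 4 each from A, C = 4*2 = 8 chips; eligible A, C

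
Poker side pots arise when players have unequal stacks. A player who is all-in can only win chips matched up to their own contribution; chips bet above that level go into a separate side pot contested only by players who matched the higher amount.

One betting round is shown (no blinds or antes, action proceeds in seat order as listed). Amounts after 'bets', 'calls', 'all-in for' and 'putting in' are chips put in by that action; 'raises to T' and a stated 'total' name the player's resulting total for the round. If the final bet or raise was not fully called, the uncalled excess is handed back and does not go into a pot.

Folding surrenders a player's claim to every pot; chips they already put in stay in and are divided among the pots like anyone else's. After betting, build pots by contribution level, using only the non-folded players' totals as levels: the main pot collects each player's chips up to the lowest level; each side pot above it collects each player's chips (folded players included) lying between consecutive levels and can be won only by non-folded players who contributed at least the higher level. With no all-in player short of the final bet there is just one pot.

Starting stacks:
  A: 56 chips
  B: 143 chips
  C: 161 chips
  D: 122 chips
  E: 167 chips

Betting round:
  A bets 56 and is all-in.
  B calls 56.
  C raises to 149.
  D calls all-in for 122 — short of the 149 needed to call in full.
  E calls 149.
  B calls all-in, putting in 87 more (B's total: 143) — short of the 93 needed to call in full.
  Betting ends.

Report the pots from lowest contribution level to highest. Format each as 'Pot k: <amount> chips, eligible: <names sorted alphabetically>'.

Contributions: A=56, B=143, C=149, D=122, E=149
Pot levels (distinct totals of non-folded players): 56, 122, 143, 149
Layer 1-56: 56 each from A, B, C, D, E = 56*5 = 280 chips; eligible A, B, C, D, E
Layer 57-122: 66 each from B, C, D, E = 66*4 = 264 chips; eligible B, C, D, E
Layer 123-143: 21 each from B, C, E = 21*3 = 63 chips; eligible B, C, E
Layer 144-149: 6 each from C, E = 6*2 = 12 chips; eligible C, E

Pot 1: 280 chips, eligible: A, B, C, D, E
Pot 2: 264 chips, eligible: B, C, D, E
Pot 3: 63 chips, eligible: B, C, E
Pot 4: 12 chips, eligible: C, E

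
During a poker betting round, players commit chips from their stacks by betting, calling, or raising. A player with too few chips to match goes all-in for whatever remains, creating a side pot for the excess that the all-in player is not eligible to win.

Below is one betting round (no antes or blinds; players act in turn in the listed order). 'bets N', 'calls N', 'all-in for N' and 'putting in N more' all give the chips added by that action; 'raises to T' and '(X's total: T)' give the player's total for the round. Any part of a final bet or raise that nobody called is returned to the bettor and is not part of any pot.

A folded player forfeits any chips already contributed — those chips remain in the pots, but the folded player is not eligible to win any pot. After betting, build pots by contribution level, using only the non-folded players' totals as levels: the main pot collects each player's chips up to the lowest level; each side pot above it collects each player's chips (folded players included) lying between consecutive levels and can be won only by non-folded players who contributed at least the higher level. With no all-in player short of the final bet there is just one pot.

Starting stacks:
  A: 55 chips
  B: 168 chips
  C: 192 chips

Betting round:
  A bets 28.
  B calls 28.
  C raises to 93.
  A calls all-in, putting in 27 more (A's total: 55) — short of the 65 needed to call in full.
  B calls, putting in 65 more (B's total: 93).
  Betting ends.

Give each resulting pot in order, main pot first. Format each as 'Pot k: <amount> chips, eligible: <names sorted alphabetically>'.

Contributions: A=55, B=93, C=93
Pot levels (distinct totals of non-folded players): 55, 93
Layer 1-55: 55 each from A, B, C = 55*3 = 165 chips; eligible A, B, C
Layer 56-93: 38 each from B, C = 38*2 = 76 chips; eligible B, C

Pot 1: 165 chips, eligible: A, B, C
Pot 2: 76 chips, eligible: B, C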